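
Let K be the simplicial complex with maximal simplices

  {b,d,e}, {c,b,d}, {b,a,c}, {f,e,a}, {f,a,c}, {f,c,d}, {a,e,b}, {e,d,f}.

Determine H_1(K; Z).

Fix the vertex order a < b < c < d < e < f and write every simplex with vertices in increasing order. Then dim K = 2 and the simplices of K are:

  0-simplices (6): a, b, c, d, e, f
  1-simplices (12): ab, ac, ae, af, bc, bd, be, cd, cf, de, df, ef
  2-simplices (8): abc, abe, acf, aef, bcd, bde, cdf, def

Hence C_0 ≅ Z^6, C_1 ≅ Z^12, C_2 ≅ Z^8.

The boundary map ∂_1: C_1 → C_0 maps an edge to its endpoints' difference, ∂[p,q] = q − p. For instance
  ∂ef = f − e.
As a 6×12 matrix over Z this has rank 5, with invariant factors (1,1,1,1,1).

The boundary map ∂_2: C_2 → C_1 acts by ∂[p,q,r] = [q,r] − [p,r] + [p,q]. For instance
  ∂abe = be − ae + ab,
  ∂cdf = df − cf + cd.
The resulting 12×8 matrix has rank 7, and its Smith normal form has invariant factors (1,1,1,1,1,1,1).

From H_k ≅ ker(∂_k) / im(∂_{k+1}) we obtain:

  H_1: rank ker ∂_1 − rank ∂_2 = (12 − 5) − 7 = 0, and the invariant factors of ∂_2 are all 1, so H_1 = 0.

(K is a triangulation of the 2-sphere S^2.)

H_1 = 0.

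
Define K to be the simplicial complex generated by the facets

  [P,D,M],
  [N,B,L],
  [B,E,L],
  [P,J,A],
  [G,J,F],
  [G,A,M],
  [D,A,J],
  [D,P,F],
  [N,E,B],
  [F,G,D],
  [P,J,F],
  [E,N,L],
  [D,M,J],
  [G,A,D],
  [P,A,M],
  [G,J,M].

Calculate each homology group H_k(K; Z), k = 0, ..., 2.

Take the total order A < B < D < E < F < G < J < L < M < N < P on the vertex set. Then K (dimension 2) consists of the simplices:

  0-simplices (11): A, B, D, E, F, G, J, L, M, N, P
  1-simplices (24): AD, AG, AJ, AM, AP, BE, BL, BN, DF, DG, DJ, DM, DP, EL, EN, FG, FJ, FP, GJ, GM, JM, JP, LN, MP
  2-simplices (16): ADG, ADJ, AGM, AJP, AMP, BEL, BEN, BLN, DFG, DFP, DJM, DMP, ELN, FGJ, FJP, GJM

so the chain groups are C_0 ≅ Z^11, C_1 ≅ Z^24, C_2 ≅ Z^16.

Boundary ∂_1: C_1 → C_0 is given by ∂[p,q] = [q] − [p]. For instance
  ∂DM = M − D.
The resulting 11×24 matrix has rank 9, and its Smith normal form has invariant factors (1,1,1,1,1,1,1,1,1).

Boundary ∂_2: C_2 → C_1 sends each 2-simplex [p,q,r] to [q,r] − [p,r] + [p,q]. For instance
  ∂AMP = MP − AP + AM,
  ∂DMP = MP − DP + DM.
The 24×16 boundary matrix has rank 15 and Smith normal form diag(1,1,1,1,1,1,1,1,1,1,1,1,1,1,2).

From H_k ≅ ker(∂_k) / im(∂_{k+1}) we obtain:

  H_0: rank C_0 − rank ∂_1 = 11 − 9 = 2, and the invariant factors of ∂_1 are all 1, so H_0 = Z^2.
  H_1: rank ker ∂_1 − rank ∂_2 = (24 − 9) − 15 = 0, and ∂_2 has invariant factor 2 > 1, so H_1 = Z/2.
  H_2: rank ker ∂_2 − rank ∂_3 = (16 − 15) − 0 = 1, and there is no ∂_3, so H_2 = Z.

H_0 ≅ Z^2,  H_1 ≅ Z/2,  H_2 ≅ Z.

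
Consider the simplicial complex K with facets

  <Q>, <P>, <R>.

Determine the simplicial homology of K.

H_0 ≅ Z^3.

Order the vertices as P < Q < R. Listing each simplex with vertices in this order, K has dimension 0 with simplices:

  0-simplices (3): P, Q, R

giving chain groups C_0 ≅ Z^3.

Computing H_k = (kernel of ∂_k) / (image of ∂_{k+1}):

  H_0: rank C_0 − rank ∂_1 = 3 − 0 = 3, and there is no ∂_1, so H_0 = Z^3.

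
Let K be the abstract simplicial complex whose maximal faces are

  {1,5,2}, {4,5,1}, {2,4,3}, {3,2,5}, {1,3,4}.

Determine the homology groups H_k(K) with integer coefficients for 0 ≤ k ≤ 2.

Order the vertices as 1 < 2 < 3 < 4 < 5. Listing each simplex with vertices in this order, K has dimension 2 with simplices:

  0-simplices (5): [1], [2], [3], [4], [5]
  1-simplices (10): [1,2], [1,3], [1,4], [1,5], [2,3], [2,4], [2,5], [3,4], [3,5], [4,5]
  2-simplices (5): [1,2,5], [1,3,4], [1,4,5], [2,3,4], [2,3,5]

Hence C_0 ≅ Z^5, C_1 ≅ Z^10, C_2 ≅ Z^5.

The boundary map ∂_1: C_1 → C_0 sends each edge [p,q] (with p < q) to q − p. For instance
  ∂[3,4] = [4] − [3].
The 5×10 boundary matrix has rank 4 and Smith normal form diag(1,1,1,1).

∂_2: C_2 → C_1 maps a triangle to the signed sum of its edges. For instance
  ∂[1,4,5] = [4,5] − [1,5] + [1,4],
  ∂[1,2,5] = [2,5] − [1,5] + [1,2].
The 10×5 boundary matrix has rank 5 and Smith normal form diag(1,1,1,1,1).

Computing H_k = (kernel of ∂_k) / (image of ∂_{k+1}):

  H_0: rank C_0 − rank ∂_1 = 5 − 4 = 1, and the invariant factors of ∂_1 are all 1, so H_0 ≅ Z.
  H_1: rank ker ∂_1 − rank ∂_2 = (10 − 4) − 5 = 1, and the invariant factors of ∂_2 are all 1, so H_1 ≅ Z.
  H_2: rank ker ∂_2 − rank ∂_3 = (5 − 5) − 0 = 0, and there is no ∂_3, so H_2 ≅ 0.

As a check, the Euler characteristic is 5 − 10 + 5 = 0, which agrees with 1 − 1 + 0 = 0.

H_0 ≅ Z,  H_1 ≅ Z,  H_2 = 0.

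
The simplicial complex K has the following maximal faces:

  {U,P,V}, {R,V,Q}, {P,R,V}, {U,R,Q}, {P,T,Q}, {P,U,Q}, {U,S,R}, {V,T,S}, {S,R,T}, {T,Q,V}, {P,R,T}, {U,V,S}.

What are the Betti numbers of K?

We work with the vertex ordering P < Q < R < S < T < U < V. The simplices of K, each written with vertices in increasing order, are:

  0-simplices (7): P, Q, R, S, T, U, V
  1-simplices (18): PQ, PR, PT, PU, PV, QR, QT, QU, QV, RS, RT, RU, RV, ST, SU, SV, TV, UV
  2-simplices (12): PQT, PQU, PRT, PRV, PUV, QRU, QRV, QTV, RST, RSU, STV, SUV

so the chain groups are C_0 ≅ Z^7, C_1 ≅ Z^18, C_2 ≅ Z^12.

The boundary map ∂_1: C_1 → C_0 sends each edge [p,q] (with p < q) to q − p. For instance
  ∂QT = T − Q.
As a 7×18 matrix over Z this has rank 6, with invariant factors (1,1,1,1,1,1).

The boundary map ∂_2: C_2 → C_1 sends each 2-simplex [p,q,r] to [q,r] − [p,r] + [p,q]. For instance
  ∂RST = ST − RT + RS,
  ∂PUV = UV − PV + PU.
This gives a 18×12 integer matrix of rank 12; reducing to Smith normal form yields diagonal entries (1,1,1,1,1,1,1,1,1,1,1,2).

Reading off H_k = ker ∂_k / im ∂_{k+1}:

  H_0: rank C_0 − rank ∂_1 = 7 − 6 = 1, and the invariant factors of ∂_1 are all 1, so H_0 = Z.
  H_1: rank ker ∂_1 − rank ∂_2 = (18 − 6) − 12 = 0, and ∂_2 has invariant factor 2 > 1, so H_1 = Z/2Z.
  H_2: rank ker ∂_2 − rank ∂_3 = (12 − 12) − 0 = 0, and there is no ∂_3, so H_2 = 0.

As a check, the Euler characteristic is 7 − 18 + 12 = 1, which agrees with 1 − 0 + 0 = 1.

Hence the Betti numbers are b_0 = 1, b_1 = 0, b_2 = 0.

b_0 = 1, b_1 = 0, b_2 = 0.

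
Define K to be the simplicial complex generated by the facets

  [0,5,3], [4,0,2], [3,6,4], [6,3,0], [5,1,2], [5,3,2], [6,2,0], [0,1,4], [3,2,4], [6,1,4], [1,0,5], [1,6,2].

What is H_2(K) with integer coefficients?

Order the vertices as 0 < 1 < 2 < 3 < 4 < 5 < 6. Listing each simplex with vertices in this order, K has dimension 2 with simplices:

  0-simplices (7): [0], [1], [2], [3], [4], [5], [6]
  1-simplices (18): [0,1], [0,2], [0,3], [0,4], [0,5], [0,6], [1,2], [1,4], [1,5], [1,6], [2,3], [2,4], [2,5], [2,6], [3,4], [3,5], [3,6], [4,6]
  2-simplices (12): [0,1,4], [0,1,5], [0,2,4], [0,2,6], [0,3,5], [0,3,6], [1,2,5], [1,2,6], [1,4,6], [2,3,4], [2,3,5], [3,4,6]

Hence C_0 ≅ Z^7, C_1 ≅ Z^18, C_2 ≅ Z^12.

Boundary ∂_1: C_1 → C_0 sends each edge [p,q] (with p < q) to q − p. For instance
  ∂[0,5] = [5] − [0].
The resulting 7×18 matrix has rank 6, and its Smith normal form has invariant factors (1,1,1,1,1,1).

Boundary ∂_2: C_2 → C_1 sends each 2-simplex [p,q,r] to [q,r] − [p,r] + [p,q]. For instance
  ∂[0,1,5] = [1,5] − [0,5] + [0,1],
  ∂[1,2,5] = [2,5] − [1,5] + [1,2].
This gives a 18×12 integer matrix of rank 12; reducing to Smith normal form yields diagonal entries (1,1,1,1,1,1,1,1,1,1,1,2).

Reading off H_k = ker ∂_k / im ∂_{k+1}:

  H_2: rank ker ∂_2 − rank ∂_3 = (12 − 12) − 0 = 0, and there is no ∂_3, so H_2 = 0.

H_2 = 0.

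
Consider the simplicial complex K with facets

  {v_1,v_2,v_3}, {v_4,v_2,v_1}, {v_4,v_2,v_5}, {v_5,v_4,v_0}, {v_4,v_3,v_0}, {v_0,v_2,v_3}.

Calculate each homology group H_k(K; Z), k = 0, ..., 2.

Order the vertices as v_0 < v_1 < v_2 < v_3 < v_4 < v_5. Listing each simplex with vertices in this order, K has dimension 2 with simplices:

  0-simplices (6): [v_0], [v_1], [v_2], [v_3], [v_4], [v_5]
  1-simplices (12): [v_0,v_2], [v_0,v_3], [v_0,v_4], [v_0,v_5], [v_1,v_2], [v_1,v_3], [v_1,v_4], [v_2,v_3], [v_2,v_4], [v_2,v_5], [v_3,v_4], [v_4,v_5]
  2-simplices (6): [v_0,v_2,v_3], [v_0,v_3,v_4], [v_0,v_4,v_5], [v_1,v_2,v_3], [v_1,v_2,v_4], [v_2,v_4,v_5]

giving chain groups C_0 ≅ Z^6, C_1 ≅ Z^12, C_2 ≅ Z^6.

∂_1: C_1 → C_0 maps an edge to its endpoints' difference, ∂[p,q] = q − p. For instance
  ∂[v_4,v_5] = [v_5] − [v_4].
As a 6×12 matrix over Z this has rank 5, with invariant factors (1,1,1,1,1).

∂_2: C_2 → C_1 sends each 2-simplex [p,q,r] to [q,r] − [p,r] + [p,q]. For instance
  ∂[v_0,v_3,v_4] = [v_3,v_4] − [v_0,v_4] + [v_0,v_3],
  ∂[v_1,v_2,v_3] = [v_2,v_3] − [v_1,v_3] + [v_1,v_2].
The resulting 12×6 matrix has rank 6, and its Smith normal form has invariant factors (1,1,1,1,1,1).

From H_k ≅ ker(∂_k) / im(∂_{k+1}) we obtain:

  H_0: rank C_0 − rank ∂_1 = 6 − 5 = 1, and the invariant factors of ∂_1 are all 1, so H_0 = Z.
  H_1: rank ker ∂_1 − rank ∂_2 = (12 − 5) − 6 = 1, and the invariant factors of ∂_2 are all 1, so H_1 = Z.
  H_2: rank ker ∂_2 − rank ∂_3 = (6 − 6) − 0 = 0, and there is no ∂_3, so H_2 = 0.

H_0 ≅ Z,  H_1 ≅ Z,  H_2 = 0.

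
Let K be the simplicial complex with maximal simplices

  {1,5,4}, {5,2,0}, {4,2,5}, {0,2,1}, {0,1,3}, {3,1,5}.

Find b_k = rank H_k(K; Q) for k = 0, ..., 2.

Order the vertices as 0 < 1 < 2 < 3 < 4 < 5. Listing each simplex with vertices in this order, K has dimension 2 with simplices:

  0-simplices (6): [0], [1], [2], [3], [4], [5]
  1-simplices (12): [0,1], [0,2], [0,3], [0,5], [1,2], [1,3], [1,4], [1,5], [2,4], [2,5], [3,5], [4,5]
  2-simplices (6): [0,1,2], [0,1,3], [0,2,5], [1,3,5], [1,4,5], [2,4,5]

giving chain groups C_0 ≅ Z^6, C_1 ≅ Z^12, C_2 ≅ Z^6.

The boundary map ∂_1: C_1 → C_0 maps an edge to its endpoints' difference, ∂[p,q] = q − p.
The resulting 6×12 matrix has rank 5, and its Smith normal form has invariant factors (1,1,1,1,1).

Boundary ∂_2: C_2 → C_1 sends each 2-simplex [p,q,r] to [q,r] − [p,r] + [p,q]. For instance
  ∂[1,3,5] = [3,5] − [1,5] + [1,3],
  ∂[0,1,3] = [1,3] − [0,3] + [0,1].
The resulting 12×6 matrix has rank 6, and its Smith normal form has invariant factors (1,1,1,1,1,1).

From H_k ≅ ker(∂_k) / im(∂_{k+1}) we obtain:

  H_0: rank C_0 − rank ∂_1 = 6 − 5 = 1, and the invariant factors of ∂_1 are all 1, so H_0 = Z.
  H_1: rank ker ∂_1 − rank ∂_2 = (12 − 5) − 6 = 1, and the invariant factors of ∂_2 are all 1, so H_1 = Z.
  H_2: rank ker ∂_2 − rank ∂_3 = (6 − 6) − 0 = 0, and there is no ∂_3, so H_2 = 0.

Hence the Betti numbers are b_0 = 1, b_1 = 1, b_2 = 0.

b_0 = 1, b_1 = 1, b_2 = 0.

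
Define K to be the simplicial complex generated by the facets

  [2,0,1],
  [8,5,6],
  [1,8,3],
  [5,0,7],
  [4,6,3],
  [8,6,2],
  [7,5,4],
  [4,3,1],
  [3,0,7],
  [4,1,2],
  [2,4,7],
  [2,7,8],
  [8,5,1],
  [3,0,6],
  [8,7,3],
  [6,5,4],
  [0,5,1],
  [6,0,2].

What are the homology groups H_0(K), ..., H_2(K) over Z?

H_0 ≅ Z,  H_1 ≅ Z^2,  H_2 ≅ Z.

Order the vertices as 0 < 1 < 2 < 3 < 4 < 5 < 6 < 7 < 8. Listing each simplex with vertices in this order, K has dimension 2 with simplices:

  0-simplices (9): [0], [1], [2], [3], [4], [5], [6], [7], [8]
  1-simplices (27): (27 of them)
  2-simplices (18): [0,1,2], [0,1,5], [0,2,6], [0,3,6], [0,3,7], [0,5,7], [1,2,4], [1,3,4], [1,3,8], [1,5,8], [2,4,7], [2,6,8], [2,7,8], [3,4,6], [3,7,8], [4,5,6], [4,5,7], [5,6,8]

giving chain groups C_0 ≅ Z^9, C_1 ≅ Z^27, C_2 ≅ Z^18.

The boundary map ∂_1: C_1 → C_0 is given by ∂[p,q] = [q] − [p]. For instance
  ∂[0,3] = [3] − [0].
The resulting 9×27 matrix has rank 8, and its Smith normal form has invariant factors (1,1,1,1,1,1,1,1).

The boundary map ∂_2: C_2 → C_1 acts by ∂[p,q,r] = [q,r] − [p,r] + [p,q]. For instance
  ∂[0,1,5] = [1,5] − [0,5] + [0,1],
  ∂[3,4,6] = [4,6] − [3,6] + [3,4].
As a 27×18 matrix over Z this has rank 17, with invariant factors (1,1,1,1,1,1,1,1,1,1,1,1,1,1,1,1,1).

Now H_k = ker ∂_k / im ∂_{k+1}, so:

  H_0: rank C_0 − rank ∂_1 = 9 − 8 = 1, and the invariant factors of ∂_1 are all 1, so H_0 ≅ Z.
  H_1: rank ker ∂_1 − rank ∂_2 = (27 − 8) − 17 = 2, and the invariant factors of ∂_2 are all 1, so H_1 ≅ Z^2.
  H_2: rank ker ∂_2 − rank ∂_3 = (18 − 17) − 0 = 1, and there is no ∂_3, so H_2 ≅ Z.

As a check, the Euler characteristic is 9 − 27 + 18 = 0, which agrees with 1 − 2 + 1 = 0.
(K is a triangulation of the torus T^2.)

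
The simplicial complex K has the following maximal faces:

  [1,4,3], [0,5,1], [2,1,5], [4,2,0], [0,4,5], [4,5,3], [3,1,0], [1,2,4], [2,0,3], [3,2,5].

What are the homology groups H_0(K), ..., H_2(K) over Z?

Fix the vertex order 0 < 1 < 2 < 3 < 4 < 5 and write every simplex with vertices in increasing order. Then dim K = 2 and the simplices of K are:

  0-simplices (6): [0], [1], [2], [3], [4], [5]
  1-simplices (15): [0,1], [0,2], [0,3], [0,4], [0,5], [1,2], [1,3], [1,4], [1,5], [2,3], [2,4], [2,5], [3,4], [3,5], [4,5]
  2-simplices (10): [0,1,3], [0,1,5], [0,2,3], [0,2,4], [0,4,5], [1,2,4], [1,2,5], [1,3,4], [2,3,5], [3,4,5]

so the chain groups are C_0 ≅ Z^6, C_1 ≅ Z^15, C_2 ≅ Z^10.

∂_1: C_1 → C_0 is given by ∂[p,q] = [q] − [p].
The 6×15 boundary matrix has rank 5 and Smith normal form diag(1,1,1,1,1).

∂_2: C_2 → C_1 acts by ∂[p,q,r] = [q,r] − [p,r] + [p,q]. For instance
  ∂[0,2,4] = [2,4] − [0,4] + [0,2],
  ∂[1,2,5] = [2,5] − [1,5] + [1,2].
The 15×10 boundary matrix has rank 10 and Smith normal form diag(1,1,1,1,1,1,1,1,1,2).

Now H_k = ker ∂_k / im ∂_{k+1}, so:

  H_0: rank C_0 − rank ∂_1 = 6 − 5 = 1, and the invariant factors of ∂_1 are all 1, so H_0 ≅ Z.
  H_1: rank ker ∂_1 − rank ∂_2 = (15 − 5) − 10 = 0, and ∂_2 has invariant factor 2 > 1, so H_1 ≅ Z/2Z.
  H_2: rank ker ∂_2 − rank ∂_3 = (10 − 10) − 0 = 0, and there is no ∂_3, so H_2 ≅ 0.

H_0 = Z,  H_1 = Z/2Z,  H_2 = 0.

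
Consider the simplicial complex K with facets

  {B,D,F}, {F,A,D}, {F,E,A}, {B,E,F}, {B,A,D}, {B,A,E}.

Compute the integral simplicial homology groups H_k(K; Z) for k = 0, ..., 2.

K has 5 vertices, 9 edges, 6 triangles.
rank ∂_0 = 0, rank ∂_1 = 4 ⇒ b_0 = 5 − 0 − 4 = 1; all invariant factors of ∂_1 are 1 so no torsion. So H_0 ≅ Z.
rank ∂_1 = 4, rank ∂_2 = 5 ⇒ b_1 = 9 − 4 − 5 = 0; all invariant factors of ∂_2 are 1 so no torsion. So H_1 ≅ 0.
rank ∂_2 = 5, rank ∂_3 = 0 ⇒ b_2 = 6 − 5 − 0 = 1. So H_2 ≅ Z.

H_0 ≅ Z,  H_1 = 0,  H_2 ≅ Z.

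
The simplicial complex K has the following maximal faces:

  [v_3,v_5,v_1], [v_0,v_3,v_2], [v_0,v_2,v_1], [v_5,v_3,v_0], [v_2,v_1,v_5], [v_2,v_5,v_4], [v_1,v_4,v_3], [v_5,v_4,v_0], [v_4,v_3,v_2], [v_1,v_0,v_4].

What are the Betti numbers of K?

b_0 = 1, b_1 = 0, b_2 = 0.

Order the vertices as v_0 < v_1 < v_2 < v_3 < v_4 < v_5. Listing each simplex with vertices in this order, K has dimension 2 with simplices:

  0-simplices (6): [v_0], [v_1], [v_2], [v_3], [v_4], [v_5]
  1-simplices (15): (15 of them)
  2-simplices (10): [v_0,v_1,v_2], [v_0,v_1,v_4], [v_0,v_2,v_3], [v_0,v_3,v_5], [v_0,v_4,v_5], [v_1,v_2,v_5], [v_1,v_3,v_4], [v_1,v_3,v_5], [v_2,v_3,v_4], [v_2,v_4,v_5]

Hence C_0 ≅ Z^6, C_1 ≅ Z^15, C_2 ≅ Z^10.

∂_1: C_1 → C_0 is given by ∂[p,q] = [q] − [p]. For instance
  ∂[v_4,v_5] = [v_5] − [v_4].
This gives a 6×15 integer matrix of rank 5; reducing to Smith normal form yields diagonal entries (1,1,1,1,1).

∂_2: C_2 → C_1 maps a triangle to the signed sum of its edges. For instance
  ∂[v_1,v_3,v_4] = [v_3,v_4] − [v_1,v_4] + [v_1,v_3],
  ∂[v_1,v_2,v_5] = [v_2,v_5] − [v_1,v_5] + [v_1,v_2].
The 15×10 boundary matrix has rank 10 and Smith normal form diag(1,1,1,1,1,1,1,1,1,2).

Computing H_k = (kernel of ∂_k) / (image of ∂_{k+1}):

  H_0: rank C_0 − rank ∂_1 = 6 − 5 = 1, and the invariant factors of ∂_1 are all 1, so H_0 ≅ Z.
  H_1: rank ker ∂_1 − rank ∂_2 = (15 − 5) − 10 = 0, and ∂_2 has invariant factor 2 > 1, so H_1 ≅ Z/2.
  H_2: rank ker ∂_2 − rank ∂_3 = (10 − 10) − 0 = 0, and there is no ∂_3, so H_2 ≅ 0.

As a check, the Euler characteristic is 6 − 15 + 10 = 1, which agrees with 1 − 0 + 0 = 1.

Hence the Betti numbers are b_0 = 1, b_1 = 0, b_2 = 0.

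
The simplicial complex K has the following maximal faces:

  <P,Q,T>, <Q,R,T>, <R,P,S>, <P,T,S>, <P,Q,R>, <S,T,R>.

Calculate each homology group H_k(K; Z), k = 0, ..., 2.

H_0 ≅ Z,  H_1 = 0,  H_2 ≅ Z.

Take the total order P < Q < R < S < T on the vertex set. Then K (dimension 2) consists of the simplices:

  0-simplices (5): P, Q, R, S, T
  1-simplices (9): PQ, PR, PS, PT, QR, QT, RS, RT, ST
  2-simplices (6): PQR, PQT, PRS, PST, QRT, RST

so the chain groups are C_0 ≅ Z^5, C_1 ≅ Z^9, C_2 ≅ Z^6.

Boundary ∂_1: C_1 → C_0 maps an edge to its endpoints' difference, ∂[p,q] = q − p.
The 5×9 boundary matrix has rank 4 and Smith normal form diag(1,1,1,1).

Boundary ∂_2: C_2 → C_1 maps a triangle to the signed sum of its edges. For instance
  ∂PRS = RS − PS + PR,
  ∂PST = ST − PT + PS.
The resulting 9×6 matrix has rank 5, and its Smith normal form has invariant factors (1,1,1,1,1).

Computing H_k = (kernel of ∂_k) / (image of ∂_{k+1}):

  H_0: rank C_0 − rank ∂_1 = 5 − 4 = 1, and the invariant factors of ∂_1 are all 1, so H_0 ≅ Z.
  H_1: rank ker ∂_1 − rank ∂_2 = (9 − 4) − 5 = 0, and the invariant factors of ∂_2 are all 1, so H_1 ≅ 0.
  H_2: rank ker ∂_2 − rank ∂_3 = (6 − 5) − 0 = 1, and there is no ∂_3, so H_2 ≅ Z.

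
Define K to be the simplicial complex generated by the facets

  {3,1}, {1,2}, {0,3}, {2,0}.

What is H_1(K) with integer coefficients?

We work with the vertex ordering 0 < 1 < 2 < 3. The simplices of K, each written with vertices in increasing order, are:

  0-simplices (4): [0], [1], [2], [3]
  1-simplices (4): [0,2], [0,3], [1,2], [1,3]

giving chain groups C_0 ≅ Z^4, C_1 ≅ Z^4.

The boundary map ∂_1: C_1 → C_0 sends each edge [p,q] (with p < q) to q − p. For instance
  ∂[1,3] = [3] − [1].
This gives a 4×4 integer matrix of rank 3; reducing to Smith normal form yields diagonal entries (1,1,1).

Reading off H_k = ker ∂_k / im ∂_{k+1}:

  H_1: rank ker ∂_1 − rank ∂_2 = (4 − 3) − 0 = 1, and there is no ∂_2, so H_1 ≅ Z.

H_1 = Z.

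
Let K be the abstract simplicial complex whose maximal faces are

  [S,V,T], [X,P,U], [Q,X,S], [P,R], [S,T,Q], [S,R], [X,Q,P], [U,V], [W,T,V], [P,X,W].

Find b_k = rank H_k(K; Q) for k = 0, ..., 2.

We work with the vertex ordering P < Q < R < S < T < U < V < W < X. The simplices of K, each written with vertices in increasing order, are:

  0-simplices (9): P, Q, R, S, T, U, V, W, X
  1-simplices (18): PQ, PR, PU, PW, PX, QS, QT, QX, RS, ST, SV, SX, TV, TW, UV, UX, VW, WX
  2-simplices (7): PQX, PUX, PWX, QST, QSX, STV, TVW

so the chain groups are C_0 ≅ Z^9, C_1 ≅ Z^18, C_2 ≅ Z^7.

Boundary ∂_1: C_1 → C_0 sends each edge [p,q] (with p < q) to q − p. For instance
  ∂ST = T − S.
The 9×18 boundary matrix has rank 8 and Smith normal form diag(1,1,1,1,1,1,1,1).

∂_2: C_2 → C_1 sends each 2-simplex [p,q,r] to [q,r] − [p,r] + [p,q]. For instance
  ∂PQX = QX − PX + PQ,
  ∂QST = ST − QT + QS.
The 18×7 boundary matrix has rank 7 and Smith normal form diag(1,1,1,1,1,1,1).

Now H_k = ker ∂_k / im ∂_{k+1}, so:

  H_0: rank C_0 − rank ∂_1 = 9 − 8 = 1, and the invariant factors of ∂_1 are all 1, so H_0 = Z.
  H_1: rank ker ∂_1 − rank ∂_2 = (18 − 8) − 7 = 3, and the invariant factors of ∂_2 are all 1, so H_1 = Z^3.
  H_2: rank ker ∂_2 − rank ∂_3 = (7 − 7) − 0 = 0, and there is no ∂_3, so H_2 = 0.

Hence the Betti numbers are b_0 = 1, b_1 = 3, b_2 = 0.

b_0 = 1, b_1 = 3, b_2 = 0.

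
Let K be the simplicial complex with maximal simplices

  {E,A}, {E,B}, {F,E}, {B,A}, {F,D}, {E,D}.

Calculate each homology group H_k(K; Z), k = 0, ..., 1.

H_0 = Z,  H_1 = Z^2.

We work with the vertex ordering A < B < D < E < F. The simplices of K, each written with vertices in increasing order, are:

  0-simplices (5): A, B, D, E, F
  1-simplices (6): AB, AE, BE, DE, DF, EF

Hence C_0 ≅ Z^5, C_1 ≅ Z^6.

Boundary ∂_1: C_1 → C_0 sends each edge [p,q] (with p < q) to q − p. For instance
  ∂DF = F − D.
The 5×6 boundary matrix has rank 4 and Smith normal form diag(1,1,1,1).

Now H_k = ker ∂_k / im ∂_{k+1}, so:

  H_0: rank C_0 − rank ∂_1 = 5 − 4 = 1, and the invariant factors of ∂_1 are all 1, so H_0 ≅ Z.
  H_1: rank ker ∂_1 − rank ∂_2 = (6 − 4) − 0 = 2, and there is no ∂_2, so H_1 ≅ Z^2.

As a check, the Euler characteristic is 5 − 6 = -1, which agrees with 1 − 2 = -1.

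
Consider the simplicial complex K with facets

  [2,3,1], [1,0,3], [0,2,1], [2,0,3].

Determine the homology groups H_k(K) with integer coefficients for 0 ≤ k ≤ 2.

H_0 ≅ Z,  H_1 = 0,  H_2 ≅ Z.

Order the vertices as 0 < 1 < 2 < 3. Listing each simplex with vertices in this order, K has dimension 2 with simplices:

  0-simplices (4): [0], [1], [2], [3]
  1-simplices (6): [0,1], [0,2], [0,3], [1,2], [1,3], [2,3]
  2-simplices (4): [0,1,2], [0,1,3], [0,2,3], [1,2,3]

giving chain groups C_0 ≅ Z^4, C_1 ≅ Z^6, C_2 ≅ Z^4.

∂_1: C_1 → C_0 is given by ∂[p,q] = [q] − [p]. For instance
  ∂[1,2] = [2] − [1].
As a 4×6 matrix over Z this has rank 3, with invariant factors (1,1,1).

Boundary ∂_2: C_2 → C_1 sends each 2-simplex [p,q,r] to [q,r] − [p,r] + [p,q]. For instance
  ∂[0,2,3] = [2,3] − [0,3] + [0,2],
  ∂[0,1,3] = [1,3] − [0,3] + [0,1].
As a 6×4 matrix over Z this has rank 3, with invariant factors (1,1,1).

Computing H_k = (kernel of ∂_k) / (image of ∂_{k+1}):

  H_0: rank C_0 − rank ∂_1 = 4 − 3 = 1, and the invariant factors of ∂_1 are all 1, so H_0 = Z.
  H_1: rank ker ∂_1 − rank ∂_2 = (6 − 3) − 3 = 0, and the invariant factors of ∂_2 are all 1, so H_1 = 0.
  H_2: rank ker ∂_2 − rank ∂_3 = (4 − 3) − 0 = 1, and there is no ∂_3, so H_2 = Z.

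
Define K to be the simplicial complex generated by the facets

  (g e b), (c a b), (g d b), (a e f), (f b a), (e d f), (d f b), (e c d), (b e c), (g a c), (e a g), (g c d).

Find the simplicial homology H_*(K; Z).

We work with the vertex ordering a < b < c < d < e < f < g. The simplices of K, each written with vertices in increasing order, are:

  0-simplices (7): a, b, c, d, e, f, g
  1-simplices (18): ab, ac, ae, af, ag, bc, bd, be, bf, bg, cd, ce, cg, de, df, dg, ef, eg
  2-simplices (12): abc, abf, acg, aef, aeg, bce, bdf, bdg, beg, cde, cdg, def

so the chain groups are C_0 ≅ Z^7, C_1 ≅ Z^18, C_2 ≅ Z^12.

Boundary ∂_1: C_1 → C_0 sends each edge [p,q] (with p < q) to q − p.
This gives a 7×18 integer matrix of rank 6; reducing to Smith normal form yields diagonal entries (1,1,1,1,1,1).

∂_2: C_2 → C_1 acts by ∂[p,q,r] = [q,r] − [p,r] + [p,q]. For instance
  ∂aeg = eg − ag + ae,
  ∂abf = bf − af + ab.
The 18×12 boundary matrix has rank 12 and Smith normal form diag(1,1,1,1,1,1,1,1,1,1,1,2).

Reading off H_k = ker ∂_k / im ∂_{k+1}:

  H_0: rank C_0 − rank ∂_1 = 7 − 6 = 1, and the invariant factors of ∂_1 are all 1, so H_0 = Z.
  H_1: rank ker ∂_1 − rank ∂_2 = (18 − 6) − 12 = 0, and ∂_2 has invariant factor 2 > 1, so H_1 = Z/2.
  H_2: rank ker ∂_2 − rank ∂_3 = (12 − 12) − 0 = 0, and there is no ∂_3, so H_2 = 0.

As a check, the Euler characteristic is 7 − 18 + 12 = 1, which agrees with 1 − 0 + 0 = 1.

H_0 ≅ Z,  H_1 ≅ Z/2,  H_2 = 0.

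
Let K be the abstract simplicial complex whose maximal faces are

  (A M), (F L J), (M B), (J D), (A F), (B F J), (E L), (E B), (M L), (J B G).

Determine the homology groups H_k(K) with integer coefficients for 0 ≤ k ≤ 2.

H_0 ≅ Z,  H_1 ≅ Z^3,  H_2 = 0.

K has 9 vertices, 14 edges, 3 triangles.
rank ∂_0 = 0, rank ∂_1 = 8 ⇒ b_0 = 9 − 0 − 8 = 1; all invariant factors of ∂_1 are 1 so no torsion. So H_0 ≅ Z.
rank ∂_1 = 8, rank ∂_2 = 3 ⇒ b_1 = 14 − 8 − 3 = 3; all invariant factors of ∂_2 are 1 so no torsion. So H_1 ≅ Z^3.
rank ∂_2 = 3, rank ∂_3 = 0 ⇒ b_2 = 3 − 3 − 0 = 0. So H_2 ≅ 0.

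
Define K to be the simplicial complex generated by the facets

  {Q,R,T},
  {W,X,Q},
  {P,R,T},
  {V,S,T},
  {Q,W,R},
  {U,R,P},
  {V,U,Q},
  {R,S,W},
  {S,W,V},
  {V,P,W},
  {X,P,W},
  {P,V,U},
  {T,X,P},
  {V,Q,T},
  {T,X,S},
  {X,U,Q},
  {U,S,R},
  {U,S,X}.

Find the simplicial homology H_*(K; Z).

Order the vertices as P < Q < R < S < T < U < V < W < X. Listing each simplex with vertices in this order, K has dimension 2 with simplices:

  0-simplices (9): P, Q, R, S, T, U, V, W, X
  1-simplices (27): PR, PT, PU, PV, PW, PX, QR, QT, QU, QV, QW, QX, RS, RT, RU, RW, ST, SU, SV, SW, SX, TV, TX, UV, UX, VW, WX
  2-simplices (18): PRT, PRU, PTX, PUV, PVW, PWX, QRT, QRW, QTV, QUV, QUX, QWX, RSU, RSW, STV, STX, SUX, SVW

so the chain groups are C_0 ≅ Z^9, C_1 ≅ Z^27, C_2 ≅ Z^18.

∂_1: C_1 → C_0 sends each edge [p,q] (with p < q) to q − p. For instance
  ∂PU = U − P.
The 9×27 boundary matrix has rank 8 and Smith normal form diag(1,1,1,1,1,1,1,1).

Boundary ∂_2: C_2 → C_1 acts by ∂[p,q,r] = [q,r] − [p,r] + [p,q]. For instance
  ∂SUX = UX − SX + SU,
  ∂PTX = TX − PX + PT.
This gives a 27×18 integer matrix of rank 17; reducing to Smith normal form yields diagonal entries (1,1,1,1,1,1,1,1,1,1,1,1,1,1,1,1,1).

From H_k ≅ ker(∂_k) / im(∂_{k+1}) we obtain:

  H_0: rank C_0 − rank ∂_1 = 9 − 8 = 1, and the invariant factors of ∂_1 are all 1, so H_0 ≅ Z.
  H_1: rank ker ∂_1 − rank ∂_2 = (27 − 8) − 17 = 2, and the invariant factors of ∂_2 are all 1, so H_1 ≅ Z^2.
  H_2: rank ker ∂_2 − rank ∂_3 = (18 − 17) − 0 = 1, and there is no ∂_3, so H_2 ≅ Z.

H_0 = Z,  H_1 = Z^2,  H_2 = Z.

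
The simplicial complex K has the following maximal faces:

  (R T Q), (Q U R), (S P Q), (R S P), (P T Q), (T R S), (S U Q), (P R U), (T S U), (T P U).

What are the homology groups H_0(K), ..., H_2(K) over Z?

K has 6 vertices, 15 edges, 10 triangles.
rank ∂_0 = 0, rank ∂_1 = 5 ⇒ b_0 = 6 − 0 − 5 = 1; all invariant factors of ∂_1 are 1 so no torsion. So H_0 = Z.
rank ∂_1 = 5, rank ∂_2 = 10 ⇒ b_1 = 15 − 5 − 10 = 0; ∂_2 has invariant factor(s) [2] giving torsion. So H_1 = Z/2.
rank ∂_2 = 10, rank ∂_3 = 0 ⇒ b_2 = 10 − 10 − 0 = 0. So H_2 = 0.

H_0 = Z,  H_1 = Z/2,  H_2 = 0.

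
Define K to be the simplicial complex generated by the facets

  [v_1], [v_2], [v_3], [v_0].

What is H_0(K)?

We work with the vertex ordering v_0 < v_1 < v_2 < v_3. The simplices of K, each written with vertices in increasing order, are:

  0-simplices (4): [v_0], [v_1], [v_2], [v_3]

so the chain groups are C_0 ≅ Z^4.

From H_k ≅ ker(∂_k) / im(∂_{k+1}) we obtain:

  H_0: rank C_0 − rank ∂_1 = 4 − 0 = 4, and there is no ∂_1, so H_0 = Z^4.

H_0 = Z^4.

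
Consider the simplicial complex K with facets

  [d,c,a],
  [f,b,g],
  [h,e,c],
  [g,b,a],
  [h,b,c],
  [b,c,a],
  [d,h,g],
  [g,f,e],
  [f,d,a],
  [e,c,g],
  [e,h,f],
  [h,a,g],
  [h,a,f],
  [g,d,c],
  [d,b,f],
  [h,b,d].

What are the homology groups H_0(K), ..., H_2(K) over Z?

K has 8 vertices, 24 edges, 16 triangles.
rank ∂_0 = 0, rank ∂_1 = 7 ⇒ b_0 = 8 − 0 − 7 = 1; all invariant factors of ∂_1 are 1 so no torsion. So H_0 = Z.
rank ∂_1 = 7, rank ∂_2 = 15 ⇒ b_1 = 24 − 7 − 15 = 2; all invariant factors of ∂_2 are 1 so no torsion. So H_1 = Z^2.
rank ∂_2 = 15, rank ∂_3 = 0 ⇒ b_2 = 16 − 15 − 0 = 1. So H_2 = Z.

H_0 = Z,  H_1 = Z^2,  H_2 = Z.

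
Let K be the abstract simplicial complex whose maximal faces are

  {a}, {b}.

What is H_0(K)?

K has 2 vertices.
rank ∂_0 = 0, rank ∂_1 = 0 ⇒ b_0 = 2 − 0 − 0 = 2. So H_0 = Z^2.

H_0 ≅ Z^2.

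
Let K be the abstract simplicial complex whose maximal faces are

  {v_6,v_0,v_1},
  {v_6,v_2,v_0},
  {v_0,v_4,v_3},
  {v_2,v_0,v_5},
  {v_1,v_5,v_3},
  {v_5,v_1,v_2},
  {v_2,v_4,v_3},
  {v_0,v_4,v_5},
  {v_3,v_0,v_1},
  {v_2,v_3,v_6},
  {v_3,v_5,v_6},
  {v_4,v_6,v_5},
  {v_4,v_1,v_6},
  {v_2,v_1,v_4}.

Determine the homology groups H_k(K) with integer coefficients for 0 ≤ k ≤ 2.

H_0 = Z,  H_1 = Z^2,  H_2 = Z.

Fix the vertex order v_0 < v_1 < v_2 < v_3 < v_4 < v_5 < v_6 and write every simplex with vertices in increasing order. Then dim K = 2 and the simplices of K are:

  0-simplices (7): [v_0], [v_1], [v_2], [v_3], [v_4], [v_5], [v_6]
  1-simplices (21): (21 of them)
  2-simplices (14): (14 of them)

so the chain groups are C_0 ≅ Z^7, C_1 ≅ Z^21, C_2 ≅ Z^14.

∂_1: C_1 → C_0 sends each edge [p,q] (with p < q) to q − p. For instance
  ∂[v_3,v_6] = [v_6] − [v_3].
The resulting 7×21 matrix has rank 6, and its Smith normal form has invariant factors (1,1,1,1,1,1).

Boundary ∂_2: C_2 → C_1 maps a triangle to the signed sum of its edges. For instance
  ∂[v_0,v_2,v_6] = [v_2,v_6] − [v_0,v_6] + [v_0,v_2],
  ∂[v_0,v_3,v_4] = [v_3,v_4] − [v_0,v_4] + [v_0,v_3].
The resulting 21×14 matrix has rank 13, and its Smith normal form has invariant factors (1,1,1,1,1,1,1,1,1,1,1,1,1).

Reading off H_k = ker ∂_k / im ∂_{k+1}:

  H_0: rank C_0 − rank ∂_1 = 7 − 6 = 1, and the invariant factors of ∂_1 are all 1, so H_0 = Z.
  H_1: rank ker ∂_1 − rank ∂_2 = (21 − 6) − 13 = 2, and the invariant factors of ∂_2 are all 1, so H_1 = Z^2.
  H_2: rank ker ∂_2 − rank ∂_3 = (14 − 13) − 0 = 1, and there is no ∂_3, so H_2 = Z.

(K is a triangulation of the torus T^2.)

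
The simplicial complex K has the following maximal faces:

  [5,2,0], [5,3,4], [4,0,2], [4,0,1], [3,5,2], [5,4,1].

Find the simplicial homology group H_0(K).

K has 6 vertices, 12 edges, 6 triangles.
rank ∂_0 = 0, rank ∂_1 = 5 ⇒ b_0 = 6 − 0 − 5 = 1; all invariant factors of ∂_1 are 1 so no torsion. So H_0 = Z.

H_0 ≅ Z.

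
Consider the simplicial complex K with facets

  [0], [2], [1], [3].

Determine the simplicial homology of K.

H_0 = Z^4.

Fix the vertex order 0 < 1 < 2 < 3 and write every simplex with vertices in increasing order. Then dim K = 0 and the simplices of K are:

  0-simplices (4): [0], [1], [2], [3]

giving chain groups C_0 ≅ Z^4.

Now H_k = ker ∂_k / im ∂_{k+1}, so:

  H_0: rank C_0 − rank ∂_1 = 4 − 0 = 4, and there is no ∂_1, so H_0 ≅ Z^4.

(K is a triangulation of a set of 4 points.)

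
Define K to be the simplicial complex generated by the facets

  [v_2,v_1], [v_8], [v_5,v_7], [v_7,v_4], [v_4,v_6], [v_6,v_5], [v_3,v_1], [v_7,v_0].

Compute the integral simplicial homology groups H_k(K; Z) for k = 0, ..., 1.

Order the vertices as v_0 < v_1 < v_2 < v_3 < v_4 < v_5 < v_6 < v_7 < v_8. Listing each simplex with vertices in this order, K has dimension 1 with simplices:

  0-simplices (9): [v_0], [v_1], [v_2], [v_3], [v_4], [v_5], [v_6], [v_7], [v_8]
  1-simplices (7): [v_0,v_7], [v_1,v_2], [v_1,v_3], [v_4,v_6], [v_4,v_7], [v_5,v_6], [v_5,v_7]

giving chain groups C_0 ≅ Z^9, C_1 ≅ Z^7.

∂_1: C_1 → C_0 maps an edge to its endpoints' difference, ∂[p,q] = q − p.
The resulting 9×7 matrix has rank 6, and its Smith normal form has invariant factors (1,1,1,1,1,1).

Computing H_k = (kernel of ∂_k) / (image of ∂_{k+1}):

  H_0: rank C_0 − rank ∂_1 = 9 − 6 = 3, and the invariant factors of ∂_1 are all 1, so H_0 ≅ Z^3.
  H_1: rank ker ∂_1 − rank ∂_2 = (7 − 6) − 0 = 1, and there is no ∂_2, so H_1 ≅ Z.

H_0 = Z^3,  H_1 = Z.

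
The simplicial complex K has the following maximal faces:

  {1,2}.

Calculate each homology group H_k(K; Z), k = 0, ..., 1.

Order the vertices as 1 < 2. Listing each simplex with vertices in this order, K has dimension 1 with simplices:

  0-simplices (2): [1], [2]
  1-simplices (1): [1,2]

giving chain groups C_0 ≅ Z^2, C_1 ≅ Z^1.

∂_1: C_1 → C_0 maps an edge to its endpoints' difference, ∂[p,q] = q − p.
The 2×1 boundary matrix has rank 1 and Smith normal form diag(1).

Now H_k = ker ∂_k / im ∂_{k+1}, so:

  H_0: rank C_0 − rank ∂_1 = 2 − 1 = 1, and the invariant factors of ∂_1 are all 1, so H_0 = Z.
  H_1: rank ker ∂_1 − rank ∂_2 = (1 − 1) − 0 = 0, and there is no ∂_2, so H_1 = 0.

(K is a triangulation of the 1-simplex.)

H_0 = Z,  H_1 = 0.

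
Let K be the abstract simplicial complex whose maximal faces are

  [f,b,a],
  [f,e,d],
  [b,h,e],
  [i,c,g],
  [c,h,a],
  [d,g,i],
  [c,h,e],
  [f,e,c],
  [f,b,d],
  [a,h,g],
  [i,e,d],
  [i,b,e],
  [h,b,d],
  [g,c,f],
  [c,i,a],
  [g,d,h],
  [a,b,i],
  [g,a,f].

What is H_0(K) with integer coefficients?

H_0 = Z.

Fix the vertex order a < b < c < d < e < f < g < h < i and write every simplex with vertices in increasing order. Then dim K = 2 and the simplices of K are:

  0-simplices (9): a, b, c, d, e, f, g, h, i
  1-simplices (27): ab, ac, af, ag, ah, ai, bd, be, bf, bh, bi, ce, cf, cg, ch, ci, de, df, dg, dh, di, ef, eh, ei, fg, gh, gi
  2-simplices (18): abf, abi, ach, aci, afg, agh, bdf, bdh, beh, bei, cef, ceh, cfg, cgi, def, dei, dgh, dgi

giving chain groups C_0 ≅ Z^9, C_1 ≅ Z^27, C_2 ≅ Z^18.

Boundary ∂_1: C_1 → C_0 sends each edge [p,q] (with p < q) to q − p.
This gives a 9×27 integer matrix of rank 8; reducing to Smith normal form yields diagonal entries (1,1,1,1,1,1,1,1).

∂_2: C_2 → C_1 acts by ∂[p,q,r] = [q,r] − [p,r] + [p,q]. For instance
  ∂bdf = df − bf + bd,
  ∂abi = bi − ai + ab.
The resulting 27×18 matrix has rank 18, and its Smith normal form has invariant factors (1,1,1,1,1,1,1,1,1,1,1,1,1,1,1,1,1,2).

Computing H_k = (kernel of ∂_k) / (image of ∂_{k+1}):

  H_0: rank C_0 − rank ∂_1 = 9 − 8 = 1, and the invariant factors of ∂_1 are all 1, so H_0 ≅ Z.

(K is a triangulation of the Klein bottle.)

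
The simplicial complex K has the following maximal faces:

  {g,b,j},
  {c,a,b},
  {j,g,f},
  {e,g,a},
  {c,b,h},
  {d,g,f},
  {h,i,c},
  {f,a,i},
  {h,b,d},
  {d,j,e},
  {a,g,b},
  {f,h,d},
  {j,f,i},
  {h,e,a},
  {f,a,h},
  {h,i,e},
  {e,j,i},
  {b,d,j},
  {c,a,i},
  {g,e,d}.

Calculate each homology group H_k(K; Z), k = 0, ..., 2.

Fix the vertex order a < b < c < d < e < f < g < h < i < j and write every simplex with vertices in increasing order. Then dim K = 2 and the simplices of K are:

  0-simplices (10): a, b, c, d, e, f, g, h, i, j
  1-simplices (30): ab, ac, ae, af, ag, ah, ai, bc, bd, bg, bh, bj, ch, ci, de, df, dg, dh, dj, eg, eh, ei, ej, fg, fh, fi, fj, gj, hi, ij
  2-simplices (20): abc, abg, aci, aeg, aeh, afh, afi, bch, bdh, bdj, bgj, chi, deg, dej, dfg, dfh, ehi, eij, fgj, fij

giving chain groups C_0 ≅ Z^10, C_1 ≅ Z^30, C_2 ≅ Z^20.

Boundary ∂_1: C_1 → C_0 maps an edge to its endpoints' difference, ∂[p,q] = q − p.
The 10×30 boundary matrix has rank 9 and Smith normal form diag(1,1,1,1,1,1,1,1,1).

∂_2: C_2 → C_1 maps a triangle to the signed sum of its edges. For instance
  ∂aeh = eh − ah + ae,
  ∂fgj = gj − fj + fg.
This gives a 30×20 integer matrix of rank 20; reducing to Smith normal form yields diagonal entries (1,1,1,1,1,1,1,1,1,1,1,1,1,1,1,1,1,1,1,2).

Computing H_k = (kernel of ∂_k) / (image of ∂_{k+1}):

  H_0: rank C_0 − rank ∂_1 = 10 − 9 = 1, and the invariant factors of ∂_1 are all 1, so H_0 ≅ Z.
  H_1: rank ker ∂_1 − rank ∂_2 = (30 − 9) − 20 = 1, and ∂_2 has invariant factor 2 > 1, so H_1 ≅ Z ⊕ Z/2Z.
  H_2: rank ker ∂_2 − rank ∂_3 = (20 − 20) − 0 = 0, and there is no ∂_3, so H_2 ≅ 0.

H_0 = Z,  H_1 = Z ⊕ Z/2Z,  H_2 = 0.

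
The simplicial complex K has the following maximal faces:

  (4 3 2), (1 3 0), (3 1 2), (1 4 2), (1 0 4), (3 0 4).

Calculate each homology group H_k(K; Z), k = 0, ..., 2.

H_0 = Z,  H_1 = 0,  H_2 = Z.

Order the vertices as 0 < 1 < 2 < 3 < 4. Listing each simplex with vertices in this order, K has dimension 2 with simplices:

  0-simplices (5): [0], [1], [2], [3], [4]
  1-simplices (9): [0,1], [0,3], [0,4], [1,2], [1,3], [1,4], [2,3], [2,4], [3,4]
  2-simplices (6): [0,1,3], [0,1,4], [0,3,4], [1,2,3], [1,2,4], [2,3,4]

giving chain groups C_0 ≅ Z^5, C_1 ≅ Z^9, C_2 ≅ Z^6.

∂_1: C_1 → C_0 is given by ∂[p,q] = [q] − [p]. For instance
  ∂[3,4] = [4] − [3].
The 5×9 boundary matrix has rank 4 and Smith normal form diag(1,1,1,1).

The boundary map ∂_2: C_2 → C_1 acts by ∂[p,q,r] = [q,r] − [p,r] + [p,q]. For instance
  ∂[0,1,4] = [1,4] − [0,4] + [0,1],
  ∂[1,2,4] = [2,4] − [1,4] + [1,2].
This gives a 9×6 integer matrix of rank 5; reducing to Smith normal form yields diagonal entries (1,1,1,1,1).

Reading off H_k = ker ∂_k / im ∂_{k+1}:

  H_0: rank C_0 − rank ∂_1 = 5 − 4 = 1, and the invariant factors of ∂_1 are all 1, so H_0 = Z.
  H_1: rank ker ∂_1 − rank ∂_2 = (9 − 4) − 5 = 0, and the invariant factors of ∂_2 are all 1, so H_1 = 0.
  H_2: rank ker ∂_2 − rank ∂_3 = (6 − 5) − 0 = 1, and there is no ∂_3, so H_2 = Z.

As a check, the Euler characteristic is 5 − 9 + 6 = 2, which agrees with 1 − 0 + 1 = 2.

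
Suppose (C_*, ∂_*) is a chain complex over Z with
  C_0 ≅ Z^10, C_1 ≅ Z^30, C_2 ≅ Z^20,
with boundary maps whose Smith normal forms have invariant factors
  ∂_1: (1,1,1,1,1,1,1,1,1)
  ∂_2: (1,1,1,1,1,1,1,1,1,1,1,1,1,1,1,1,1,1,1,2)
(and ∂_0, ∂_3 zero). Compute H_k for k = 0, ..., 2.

H_0 = Z,  H_1 = Z ⊕ Z_2,  H_2 = 0.

H_0: b_0 = 10 − 0 − 9 = 1; torsion from ∂_1 factors > 1: none. So H_0 = Z.
H_1: b_1 = 30 − 9 − 20 = 1; torsion from ∂_2 factors > 1: [2]. So H_1 = Z ⊕ Z_2.
H_2: b_2 = 20 − 20 − 0 = 0; torsion from ∂_3 factors > 1: none. So H_2 = 0.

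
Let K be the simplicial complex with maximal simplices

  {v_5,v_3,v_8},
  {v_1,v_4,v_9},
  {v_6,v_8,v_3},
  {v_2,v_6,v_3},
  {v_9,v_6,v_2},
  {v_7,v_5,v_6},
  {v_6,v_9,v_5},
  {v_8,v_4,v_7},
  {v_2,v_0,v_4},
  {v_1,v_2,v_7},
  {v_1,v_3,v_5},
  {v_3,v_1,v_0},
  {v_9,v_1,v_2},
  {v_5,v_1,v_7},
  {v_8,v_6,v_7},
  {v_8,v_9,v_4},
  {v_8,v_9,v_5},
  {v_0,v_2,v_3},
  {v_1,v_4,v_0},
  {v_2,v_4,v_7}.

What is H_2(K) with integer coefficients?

H_2 = 0.

We work with the vertex ordering v_0 < v_1 < v_2 < v_3 < v_4 < v_5 < v_6 < v_7 < v_8 < v_9. The simplices of K, each written with vertices in increasing order, are:

  0-simplices (10): [v_0], [v_1], [v_2], [v_3], [v_4], [v_5], [v_6], [v_7], [v_8], [v_9]
  1-simplices (30): (30 of them)
  2-simplices (20): (20 of them)

giving chain groups C_0 ≅ Z^10, C_1 ≅ Z^30, C_2 ≅ Z^20.

Boundary ∂_1: C_1 → C_0 is given by ∂[p,q] = [q] − [p]. For instance
  ∂[v_1,v_3] = [v_3] − [v_1].
The 10×30 boundary matrix has rank 9 and Smith normal form diag(1,1,1,1,1,1,1,1,1).

Boundary ∂_2: C_2 → C_1 sends each 2-simplex [p,q,r] to [q,r] − [p,r] + [p,q]. For instance
  ∂[v_5,v_6,v_7] = [v_6,v_7] − [v_5,v_7] + [v_5,v_6],
  ∂[v_2,v_6,v_9] = [v_6,v_9] − [v_2,v_9] + [v_2,v_6].
As a 30×20 matrix over Z this has rank 20, with invariant factors (1,1,1,1,1,1,1,1,1,1,1,1,1,1,1,1,1,1,1,2).

Now H_k = ker ∂_k / im ∂_{k+1}, so:

  H_2: rank ker ∂_2 − rank ∂_3 = (20 − 20) − 0 = 0, and there is no ∂_3, so H_2 ≅ 0.

(K is a triangulation of the Klein bottle.)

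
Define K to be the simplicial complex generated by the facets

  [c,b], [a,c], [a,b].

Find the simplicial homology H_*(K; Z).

We work with the vertex ordering a < b < c. The simplices of K, each written with vertices in increasing order, are:

  0-simplices (3): a, b, c
  1-simplices (3): ab, ac, bc

so the chain groups are C_0 ≅ Z^3, C_1 ≅ Z^3.

The boundary map ∂_1: C_1 → C_0 maps an edge to its endpoints' difference, ∂[p,q] = q − p.
The resulting 3×3 matrix has rank 2, and its Smith normal form has invariant factors (1,1).

Computing H_k = (kernel of ∂_k) / (image of ∂_{k+1}):

  H_0: rank C_0 − rank ∂_1 = 3 − 2 = 1, and the invariant factors of ∂_1 are all 1, so H_0 ≅ Z.
  H_1: rank ker ∂_1 − rank ∂_2 = (3 − 2) − 0 = 1, and there is no ∂_2, so H_1 ≅ Z.

As a check, the Euler characteristic is 3 − 3 = 0, which agrees with 1 − 1 = 0.
(K is a triangulation of the circle S^1.)

H_0 ≅ Z,  H_1 ≅ Z.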